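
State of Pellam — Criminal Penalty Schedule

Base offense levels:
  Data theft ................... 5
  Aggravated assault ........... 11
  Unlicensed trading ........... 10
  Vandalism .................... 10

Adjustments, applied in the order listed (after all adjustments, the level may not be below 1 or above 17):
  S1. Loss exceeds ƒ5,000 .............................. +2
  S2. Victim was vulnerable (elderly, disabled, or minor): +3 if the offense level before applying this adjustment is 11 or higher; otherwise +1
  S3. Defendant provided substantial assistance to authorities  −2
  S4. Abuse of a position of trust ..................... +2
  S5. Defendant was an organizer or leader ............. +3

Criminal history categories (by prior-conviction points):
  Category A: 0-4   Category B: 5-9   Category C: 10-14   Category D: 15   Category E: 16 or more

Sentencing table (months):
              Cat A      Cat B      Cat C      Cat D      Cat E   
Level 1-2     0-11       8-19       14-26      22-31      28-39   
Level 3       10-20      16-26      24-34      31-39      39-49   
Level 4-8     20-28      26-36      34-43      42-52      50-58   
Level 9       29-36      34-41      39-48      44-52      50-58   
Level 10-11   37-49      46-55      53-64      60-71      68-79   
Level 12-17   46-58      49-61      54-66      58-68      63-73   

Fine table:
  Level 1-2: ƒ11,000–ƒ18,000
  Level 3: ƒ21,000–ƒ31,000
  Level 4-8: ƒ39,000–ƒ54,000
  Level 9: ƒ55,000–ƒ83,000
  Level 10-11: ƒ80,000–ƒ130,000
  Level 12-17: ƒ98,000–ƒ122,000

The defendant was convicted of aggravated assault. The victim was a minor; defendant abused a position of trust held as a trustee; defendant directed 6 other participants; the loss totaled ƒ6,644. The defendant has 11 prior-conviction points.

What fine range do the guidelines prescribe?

ƒ98,000–ƒ122,000

Base offense level for aggravated assault: 11.
S1 applies: 11 + 2 = 13.
S2 applies (level before this adjustment is 13 ≥ 11, so +3): 13 + 3 = 16.
S3 does not apply.
S4 applies: 16 + 2 = 18.
S5 applies: 18 + 3 = 21.
Level 21 exceeds the maximum of 17; capped at 17.
Final offense level: 17.
Level 17 falls in the 12-17 band.
Fine table: Level 12-17 → ƒ98,000–ƒ122,000.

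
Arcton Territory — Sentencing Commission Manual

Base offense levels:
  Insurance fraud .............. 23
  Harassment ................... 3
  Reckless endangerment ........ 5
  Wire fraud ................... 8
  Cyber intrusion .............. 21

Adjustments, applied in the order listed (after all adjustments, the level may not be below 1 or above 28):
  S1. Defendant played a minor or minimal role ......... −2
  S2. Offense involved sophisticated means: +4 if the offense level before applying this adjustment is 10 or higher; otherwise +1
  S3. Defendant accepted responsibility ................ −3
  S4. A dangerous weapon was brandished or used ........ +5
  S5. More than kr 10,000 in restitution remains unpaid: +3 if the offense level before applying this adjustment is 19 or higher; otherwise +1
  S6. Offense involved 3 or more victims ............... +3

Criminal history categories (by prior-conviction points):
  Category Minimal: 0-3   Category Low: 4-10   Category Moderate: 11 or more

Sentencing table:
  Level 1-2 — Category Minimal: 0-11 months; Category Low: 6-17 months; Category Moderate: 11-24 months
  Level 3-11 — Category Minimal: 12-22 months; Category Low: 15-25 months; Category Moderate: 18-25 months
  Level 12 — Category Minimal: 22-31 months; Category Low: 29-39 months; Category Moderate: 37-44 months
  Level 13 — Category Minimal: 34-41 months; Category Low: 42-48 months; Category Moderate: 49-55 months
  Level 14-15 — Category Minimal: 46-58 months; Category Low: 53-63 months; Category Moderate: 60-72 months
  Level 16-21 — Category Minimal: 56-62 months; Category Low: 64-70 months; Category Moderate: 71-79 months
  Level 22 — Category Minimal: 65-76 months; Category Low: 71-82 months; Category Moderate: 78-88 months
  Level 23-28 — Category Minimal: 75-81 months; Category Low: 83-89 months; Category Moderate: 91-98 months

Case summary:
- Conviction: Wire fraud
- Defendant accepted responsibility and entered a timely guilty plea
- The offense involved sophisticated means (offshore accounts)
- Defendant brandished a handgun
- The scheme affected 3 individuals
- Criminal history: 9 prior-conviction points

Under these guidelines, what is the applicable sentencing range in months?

53-63 months

Base offense level for wire fraud: 8.
S1 does not apply.
S2 applies (level before this adjustment is 8 < 10, so +1): 8 + 1 = 9.
S3 applies: 9 − 3 = 6.
S4 applies: 6 + 5 = 11.
S6 applies: 11 + 3 = 14.
Final offense level: 14.
Criminal history: 9 prior points → Category Low (4-10).
Level 14 falls in the 14-15 band.
Grid: Level 14-15 × Category Low = 53-63 months.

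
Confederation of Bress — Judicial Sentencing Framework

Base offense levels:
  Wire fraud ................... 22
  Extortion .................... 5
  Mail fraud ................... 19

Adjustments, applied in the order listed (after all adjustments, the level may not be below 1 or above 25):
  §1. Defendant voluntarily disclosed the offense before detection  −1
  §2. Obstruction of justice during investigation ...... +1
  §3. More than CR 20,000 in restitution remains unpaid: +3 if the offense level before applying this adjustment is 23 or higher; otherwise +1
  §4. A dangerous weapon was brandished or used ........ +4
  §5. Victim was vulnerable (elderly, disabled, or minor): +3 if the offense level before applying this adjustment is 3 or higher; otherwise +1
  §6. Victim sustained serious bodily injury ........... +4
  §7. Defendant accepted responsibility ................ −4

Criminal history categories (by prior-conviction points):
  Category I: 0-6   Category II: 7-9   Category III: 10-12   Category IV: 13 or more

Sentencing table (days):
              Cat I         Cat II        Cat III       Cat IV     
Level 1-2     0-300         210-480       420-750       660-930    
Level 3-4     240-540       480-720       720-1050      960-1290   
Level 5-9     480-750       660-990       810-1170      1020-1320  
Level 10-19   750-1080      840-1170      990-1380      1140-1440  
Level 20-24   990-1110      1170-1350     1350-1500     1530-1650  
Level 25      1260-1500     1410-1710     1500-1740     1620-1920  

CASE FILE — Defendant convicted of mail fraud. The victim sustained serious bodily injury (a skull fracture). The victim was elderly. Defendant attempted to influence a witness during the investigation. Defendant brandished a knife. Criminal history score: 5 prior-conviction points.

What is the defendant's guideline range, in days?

1260-1500 days

Base offense level for mail fraud: 19.
§1 does not apply.
§2 applies: 19 + 1 = 20.
§4 applies: 20 + 4 = 24.
§5 applies (level before this adjustment is 24 ≥ 3, so +3): 24 + 3 = 27.
§6 applies: 27 + 4 = 31.
§7 does not apply.
Level 31 exceeds the maximum of 25; capped at 25.
Final offense level: 25.
Criminal history: 5 prior points → Category I (0-6).
Level 25 falls in the 25 band.
Grid: Level 25 × Category I = 1260-1500 days.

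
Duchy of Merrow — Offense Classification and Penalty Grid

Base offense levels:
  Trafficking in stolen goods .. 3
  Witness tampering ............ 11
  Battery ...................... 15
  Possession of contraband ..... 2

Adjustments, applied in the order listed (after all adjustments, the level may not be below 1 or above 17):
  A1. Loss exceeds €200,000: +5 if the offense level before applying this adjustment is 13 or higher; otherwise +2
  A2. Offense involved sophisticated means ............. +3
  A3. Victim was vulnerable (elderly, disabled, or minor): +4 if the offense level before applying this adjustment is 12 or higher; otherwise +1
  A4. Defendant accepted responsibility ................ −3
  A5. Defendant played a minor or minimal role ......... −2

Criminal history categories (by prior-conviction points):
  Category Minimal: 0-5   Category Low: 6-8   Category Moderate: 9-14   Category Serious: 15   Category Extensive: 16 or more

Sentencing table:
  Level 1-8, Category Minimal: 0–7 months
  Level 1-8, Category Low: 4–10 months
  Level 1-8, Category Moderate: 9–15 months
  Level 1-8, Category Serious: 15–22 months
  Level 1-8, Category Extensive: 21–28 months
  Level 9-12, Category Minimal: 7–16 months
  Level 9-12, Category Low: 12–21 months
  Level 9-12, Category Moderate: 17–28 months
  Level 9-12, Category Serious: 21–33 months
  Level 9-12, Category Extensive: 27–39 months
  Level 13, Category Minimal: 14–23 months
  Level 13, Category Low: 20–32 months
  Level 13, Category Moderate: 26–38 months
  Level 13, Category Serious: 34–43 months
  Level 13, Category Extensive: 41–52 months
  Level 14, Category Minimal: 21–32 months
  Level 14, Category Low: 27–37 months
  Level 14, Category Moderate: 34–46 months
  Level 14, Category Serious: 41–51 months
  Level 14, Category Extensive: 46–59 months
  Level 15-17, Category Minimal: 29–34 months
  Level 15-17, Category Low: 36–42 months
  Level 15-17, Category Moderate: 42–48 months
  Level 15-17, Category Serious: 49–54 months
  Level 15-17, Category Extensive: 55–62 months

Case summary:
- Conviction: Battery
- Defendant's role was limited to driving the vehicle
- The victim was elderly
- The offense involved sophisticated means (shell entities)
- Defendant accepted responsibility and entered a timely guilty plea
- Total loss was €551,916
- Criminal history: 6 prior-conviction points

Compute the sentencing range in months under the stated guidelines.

Base offense level for battery: 15.
A1 applies (level before this adjustment is 15 ≥ 13, so +5): 15 + 5 = 20.
A2 applies: 20 + 3 = 23.
A3 applies (level before this adjustment is 23 ≥ 12, so +4): 23 + 4 = 27.
A4 applies: 27 − 3 = 24.
A5 applies: 24 − 2 = 22.
Level 22 exceeds the maximum of 17; capped at 17.
Final offense level: 17.
Criminal history: 6 prior points → Category Low (6-8).
Level 17 falls in the 15-17 band.
Grid: Level 15-17 × Category Low = 36-42 months.

36-42 months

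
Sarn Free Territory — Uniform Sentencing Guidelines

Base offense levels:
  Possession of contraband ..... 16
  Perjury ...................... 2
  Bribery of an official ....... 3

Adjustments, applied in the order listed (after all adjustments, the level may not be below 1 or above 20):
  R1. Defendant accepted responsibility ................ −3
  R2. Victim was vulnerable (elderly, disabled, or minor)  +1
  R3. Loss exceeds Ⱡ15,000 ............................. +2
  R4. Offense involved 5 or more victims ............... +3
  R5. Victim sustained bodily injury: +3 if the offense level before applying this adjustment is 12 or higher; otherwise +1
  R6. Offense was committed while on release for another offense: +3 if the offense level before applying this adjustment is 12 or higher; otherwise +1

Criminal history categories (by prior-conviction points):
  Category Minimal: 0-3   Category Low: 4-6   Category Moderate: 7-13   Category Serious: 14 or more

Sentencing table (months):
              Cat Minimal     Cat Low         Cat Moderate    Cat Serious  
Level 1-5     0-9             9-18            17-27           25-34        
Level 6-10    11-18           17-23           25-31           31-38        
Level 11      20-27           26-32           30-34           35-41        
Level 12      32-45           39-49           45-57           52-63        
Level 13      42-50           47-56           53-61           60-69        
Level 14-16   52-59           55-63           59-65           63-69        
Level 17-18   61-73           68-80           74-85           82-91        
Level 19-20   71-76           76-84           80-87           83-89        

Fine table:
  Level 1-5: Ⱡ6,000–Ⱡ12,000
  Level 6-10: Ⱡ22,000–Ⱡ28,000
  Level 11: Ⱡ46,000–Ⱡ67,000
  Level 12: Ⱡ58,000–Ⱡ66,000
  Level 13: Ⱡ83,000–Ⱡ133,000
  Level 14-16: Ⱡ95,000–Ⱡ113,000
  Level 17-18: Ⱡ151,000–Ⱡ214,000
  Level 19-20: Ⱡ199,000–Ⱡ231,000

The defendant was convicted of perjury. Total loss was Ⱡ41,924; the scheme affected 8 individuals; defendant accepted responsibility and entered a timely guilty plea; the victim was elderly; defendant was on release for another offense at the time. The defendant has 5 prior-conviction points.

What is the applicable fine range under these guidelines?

Ⱡ22,000–Ⱡ28,000

Base offense level for perjury: 2.
R1 applies: 2 − 3 = -1.
R2 applies: -1 + 1 = 0.
R3 applies: 0 + 2 = 2.
R4 applies: 2 + 3 = 5.
R6 applies (level before this adjustment is 5 < 12, so +1): 5 + 1 = 6.
Final offense level: 6.
Level 6 falls in the 6-10 band.
Fine table: Level 6-10 → Ⱡ22,000–Ⱡ28,000.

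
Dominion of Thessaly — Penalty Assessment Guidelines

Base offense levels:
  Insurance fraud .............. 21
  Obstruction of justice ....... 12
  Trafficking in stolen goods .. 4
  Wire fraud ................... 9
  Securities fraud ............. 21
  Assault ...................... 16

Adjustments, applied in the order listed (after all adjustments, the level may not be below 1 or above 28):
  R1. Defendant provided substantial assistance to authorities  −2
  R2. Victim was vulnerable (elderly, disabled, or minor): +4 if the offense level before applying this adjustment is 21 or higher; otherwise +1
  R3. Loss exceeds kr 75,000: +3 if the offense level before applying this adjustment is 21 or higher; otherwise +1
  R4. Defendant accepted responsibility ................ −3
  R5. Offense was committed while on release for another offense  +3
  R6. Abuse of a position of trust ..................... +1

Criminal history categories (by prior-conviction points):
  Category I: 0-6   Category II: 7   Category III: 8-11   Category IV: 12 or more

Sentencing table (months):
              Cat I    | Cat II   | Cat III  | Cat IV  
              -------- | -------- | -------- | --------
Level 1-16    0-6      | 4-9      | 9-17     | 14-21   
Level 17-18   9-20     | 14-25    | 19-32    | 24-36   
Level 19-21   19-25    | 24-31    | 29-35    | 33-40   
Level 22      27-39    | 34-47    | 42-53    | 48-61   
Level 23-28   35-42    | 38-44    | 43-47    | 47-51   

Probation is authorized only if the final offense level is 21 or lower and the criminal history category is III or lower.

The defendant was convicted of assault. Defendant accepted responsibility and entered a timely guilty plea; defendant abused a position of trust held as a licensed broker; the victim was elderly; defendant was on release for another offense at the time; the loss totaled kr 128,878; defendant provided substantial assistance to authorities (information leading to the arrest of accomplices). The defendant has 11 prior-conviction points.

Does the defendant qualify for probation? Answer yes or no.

Yes

Base offense level for assault: 16.
R1 applies: 16 − 2 = 14.
R2 applies (level before this adjustment is 14 < 21, so +1): 14 + 1 = 15.
R3 applies (level before this adjustment is 15 < 21, so +1): 15 + 1 = 16.
R4 applies: 16 − 3 = 13.
R5 applies: 13 + 3 = 16.
R6 applies: 16 + 1 = 17.
Final offense level: 17.
Criminal history: 11 prior points → Category III (8-11).
Level 17 falls in the 17-18 band.
Grid: Level 17-18 × Category III = 19-32 months.
Probation check: level 17 ≤ 21 and category III ≤ III → eligible.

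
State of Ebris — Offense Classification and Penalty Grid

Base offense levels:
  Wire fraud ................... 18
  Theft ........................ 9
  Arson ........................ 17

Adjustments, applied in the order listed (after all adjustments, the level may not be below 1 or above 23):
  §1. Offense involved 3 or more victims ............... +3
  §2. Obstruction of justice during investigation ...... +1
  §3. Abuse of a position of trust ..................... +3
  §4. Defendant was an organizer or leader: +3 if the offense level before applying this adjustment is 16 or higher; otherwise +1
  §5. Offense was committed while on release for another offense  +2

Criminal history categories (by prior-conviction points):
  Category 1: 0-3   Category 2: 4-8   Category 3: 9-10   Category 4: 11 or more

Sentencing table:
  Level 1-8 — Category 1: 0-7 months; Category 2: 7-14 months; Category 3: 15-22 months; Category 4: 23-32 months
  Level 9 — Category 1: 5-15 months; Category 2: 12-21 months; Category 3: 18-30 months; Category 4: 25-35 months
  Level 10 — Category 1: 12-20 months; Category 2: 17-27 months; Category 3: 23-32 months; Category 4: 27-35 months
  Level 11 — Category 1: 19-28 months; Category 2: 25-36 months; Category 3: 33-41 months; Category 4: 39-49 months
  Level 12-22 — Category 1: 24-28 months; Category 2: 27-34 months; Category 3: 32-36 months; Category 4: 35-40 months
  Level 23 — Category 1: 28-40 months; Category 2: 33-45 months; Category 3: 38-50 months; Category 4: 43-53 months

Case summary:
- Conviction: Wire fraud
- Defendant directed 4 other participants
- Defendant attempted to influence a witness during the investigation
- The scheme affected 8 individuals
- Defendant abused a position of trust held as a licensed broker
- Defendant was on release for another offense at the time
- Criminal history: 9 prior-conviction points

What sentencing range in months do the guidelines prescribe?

38-50 months

Base offense level for wire fraud: 18.
§1 applies: 18 + 3 = 21.
§2 applies: 21 + 1 = 22.
§3 applies: 22 + 3 = 25.
§4 applies (level before this adjustment is 25 ≥ 16, so +3): 25 + 3 = 28.
§5 applies: 28 + 2 = 30.
Level 30 exceeds the maximum of 23; capped at 23.
Final offense level: 23.
Criminal history: 9 prior points → Category 3 (9-10).
Level 23 falls in the 23 band.
Grid: Level 23 × Category 3 = 38-50 months.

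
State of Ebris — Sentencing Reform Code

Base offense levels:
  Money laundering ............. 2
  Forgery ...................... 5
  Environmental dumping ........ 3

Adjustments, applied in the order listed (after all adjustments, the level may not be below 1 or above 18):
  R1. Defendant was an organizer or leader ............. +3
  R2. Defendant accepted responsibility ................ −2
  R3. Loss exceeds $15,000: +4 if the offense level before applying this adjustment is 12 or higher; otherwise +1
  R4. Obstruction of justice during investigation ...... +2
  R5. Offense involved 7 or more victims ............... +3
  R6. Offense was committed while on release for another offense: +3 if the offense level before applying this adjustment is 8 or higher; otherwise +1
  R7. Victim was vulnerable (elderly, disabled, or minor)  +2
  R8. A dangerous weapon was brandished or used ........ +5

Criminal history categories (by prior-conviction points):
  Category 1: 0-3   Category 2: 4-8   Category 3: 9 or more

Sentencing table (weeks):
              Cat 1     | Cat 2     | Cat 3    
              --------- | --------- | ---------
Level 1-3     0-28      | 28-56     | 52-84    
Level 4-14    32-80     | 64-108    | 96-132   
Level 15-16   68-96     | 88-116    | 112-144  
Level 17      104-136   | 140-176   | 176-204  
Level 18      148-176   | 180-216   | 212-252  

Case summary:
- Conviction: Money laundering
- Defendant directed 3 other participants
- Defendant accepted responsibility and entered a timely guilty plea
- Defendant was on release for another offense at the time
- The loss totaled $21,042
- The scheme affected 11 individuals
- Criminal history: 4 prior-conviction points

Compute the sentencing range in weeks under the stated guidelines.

Base offense level for money laundering: 2.
R1 applies: 2 + 3 = 5.
R2 applies: 5 − 2 = 3.
R3 applies (level before this adjustment is 3 < 12, so +1): 3 + 1 = 4.
R5 applies: 4 + 3 = 7.
R6 applies (level before this adjustment is 7 < 8, so +1): 7 + 1 = 8.
R7 does not apply.
R8 does not apply.
Final offense level: 8.
Criminal history: 4 prior points → Category 2 (4-8).
Level 8 falls in the 4-14 band.
Grid: Level 4-14 × Category 2 = 64-108 weeks.

64-108 weeks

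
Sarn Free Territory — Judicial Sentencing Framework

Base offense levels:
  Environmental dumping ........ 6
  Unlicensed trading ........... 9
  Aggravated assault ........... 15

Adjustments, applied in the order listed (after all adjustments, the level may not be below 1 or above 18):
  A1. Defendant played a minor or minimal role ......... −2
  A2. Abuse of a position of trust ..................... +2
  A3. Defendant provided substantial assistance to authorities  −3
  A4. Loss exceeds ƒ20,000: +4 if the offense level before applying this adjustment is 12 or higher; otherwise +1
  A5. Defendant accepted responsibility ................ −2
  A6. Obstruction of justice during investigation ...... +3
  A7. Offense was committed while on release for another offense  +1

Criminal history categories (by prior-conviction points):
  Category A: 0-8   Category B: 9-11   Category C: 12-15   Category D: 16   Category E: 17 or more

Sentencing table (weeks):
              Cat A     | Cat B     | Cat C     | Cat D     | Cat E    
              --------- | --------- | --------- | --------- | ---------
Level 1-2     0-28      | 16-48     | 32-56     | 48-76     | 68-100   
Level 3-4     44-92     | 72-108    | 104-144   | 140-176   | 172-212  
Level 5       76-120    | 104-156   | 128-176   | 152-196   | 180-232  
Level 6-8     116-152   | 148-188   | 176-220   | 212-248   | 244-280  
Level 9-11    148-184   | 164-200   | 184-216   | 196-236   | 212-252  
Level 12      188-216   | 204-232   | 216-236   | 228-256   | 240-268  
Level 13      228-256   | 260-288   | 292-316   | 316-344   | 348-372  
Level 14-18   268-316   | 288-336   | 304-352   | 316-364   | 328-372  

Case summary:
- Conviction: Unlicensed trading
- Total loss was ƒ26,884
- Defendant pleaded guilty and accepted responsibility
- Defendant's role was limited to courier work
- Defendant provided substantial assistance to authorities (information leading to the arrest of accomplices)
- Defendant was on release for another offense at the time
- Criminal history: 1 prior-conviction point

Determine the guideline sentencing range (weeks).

Base offense level for unlicensed trading: 9.
A1 applies: 9 − 2 = 7.
A2 does not apply.
A3 applies: 7 − 3 = 4.
A4 applies (level before this adjustment is 4 < 12, so +1): 4 + 1 = 5.
A5 applies: 5 − 2 = 3.
A7 applies: 3 + 1 = 4.
Final offense level: 4.
Criminal history: 1 prior point → Category A (0-8).
Level 4 falls in the 3-4 band.
Grid: Level 3-4 × Category A = 44-92 weeks.

44-92 weeks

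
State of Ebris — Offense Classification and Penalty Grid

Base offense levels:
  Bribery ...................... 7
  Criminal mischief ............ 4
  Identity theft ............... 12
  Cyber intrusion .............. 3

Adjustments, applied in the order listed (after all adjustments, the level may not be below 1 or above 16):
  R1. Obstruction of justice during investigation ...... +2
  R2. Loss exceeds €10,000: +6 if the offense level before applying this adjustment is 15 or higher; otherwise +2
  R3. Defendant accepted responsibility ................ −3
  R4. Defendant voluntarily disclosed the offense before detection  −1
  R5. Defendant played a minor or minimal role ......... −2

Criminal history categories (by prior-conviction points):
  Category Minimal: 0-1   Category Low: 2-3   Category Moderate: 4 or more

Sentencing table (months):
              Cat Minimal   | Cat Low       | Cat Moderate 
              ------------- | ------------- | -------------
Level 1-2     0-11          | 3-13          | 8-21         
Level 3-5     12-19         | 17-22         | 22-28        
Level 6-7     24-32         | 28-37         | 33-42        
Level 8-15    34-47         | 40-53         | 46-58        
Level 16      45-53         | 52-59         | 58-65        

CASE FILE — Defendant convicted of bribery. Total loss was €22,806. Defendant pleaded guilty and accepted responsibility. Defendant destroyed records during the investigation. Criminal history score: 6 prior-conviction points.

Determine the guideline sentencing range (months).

Base offense level for bribery: 7.
R1 applies: 7 + 2 = 9.
R2 applies (level before this adjustment is 9 < 15, so +2): 9 + 2 = 11.
R3 applies: 11 − 3 = 8.
R4 does not apply.
R5 does not apply.
Final offense level: 8.
Criminal history: 6 prior points → Category Moderate (4+).
Level 8 falls in the 8-15 band.
Grid: Level 8-15 × Category Moderate = 46-58 months.

46-58 months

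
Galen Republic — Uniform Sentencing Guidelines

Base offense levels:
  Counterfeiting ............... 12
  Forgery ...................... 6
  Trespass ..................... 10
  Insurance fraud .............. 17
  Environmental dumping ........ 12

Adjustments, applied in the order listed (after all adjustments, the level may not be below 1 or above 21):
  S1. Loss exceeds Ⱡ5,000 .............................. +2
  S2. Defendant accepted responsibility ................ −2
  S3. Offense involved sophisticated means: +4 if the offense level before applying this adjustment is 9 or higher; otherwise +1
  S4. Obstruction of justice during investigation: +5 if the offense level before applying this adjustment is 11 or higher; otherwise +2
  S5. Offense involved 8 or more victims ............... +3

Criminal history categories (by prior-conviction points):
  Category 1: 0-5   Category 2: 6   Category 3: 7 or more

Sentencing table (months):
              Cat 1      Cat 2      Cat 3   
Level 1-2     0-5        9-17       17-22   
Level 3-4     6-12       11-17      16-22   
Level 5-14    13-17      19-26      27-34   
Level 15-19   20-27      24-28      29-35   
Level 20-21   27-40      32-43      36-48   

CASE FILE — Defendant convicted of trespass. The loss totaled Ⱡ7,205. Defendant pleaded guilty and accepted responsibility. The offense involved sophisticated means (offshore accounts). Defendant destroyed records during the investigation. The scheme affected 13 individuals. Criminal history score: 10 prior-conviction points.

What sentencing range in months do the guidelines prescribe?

Base offense level for trespass: 10.
S1 applies: 10 + 2 = 12.
S2 applies: 12 − 2 = 10.
S3 applies (level before this adjustment is 10 ≥ 9, so +4): 10 + 4 = 14.
S4 applies (level before this adjustment is 14 ≥ 11, so +5): 14 + 5 = 19.
S5 applies: 19 + 3 = 22.
Level 22 exceeds the maximum of 21; capped at 21.
Final offense level: 21.
Criminal history: 10 prior points → Category 3 (7+).
Level 21 falls in the 20-21 band.
Grid: Level 20-21 × Category 3 = 36-48 months.

36-48 months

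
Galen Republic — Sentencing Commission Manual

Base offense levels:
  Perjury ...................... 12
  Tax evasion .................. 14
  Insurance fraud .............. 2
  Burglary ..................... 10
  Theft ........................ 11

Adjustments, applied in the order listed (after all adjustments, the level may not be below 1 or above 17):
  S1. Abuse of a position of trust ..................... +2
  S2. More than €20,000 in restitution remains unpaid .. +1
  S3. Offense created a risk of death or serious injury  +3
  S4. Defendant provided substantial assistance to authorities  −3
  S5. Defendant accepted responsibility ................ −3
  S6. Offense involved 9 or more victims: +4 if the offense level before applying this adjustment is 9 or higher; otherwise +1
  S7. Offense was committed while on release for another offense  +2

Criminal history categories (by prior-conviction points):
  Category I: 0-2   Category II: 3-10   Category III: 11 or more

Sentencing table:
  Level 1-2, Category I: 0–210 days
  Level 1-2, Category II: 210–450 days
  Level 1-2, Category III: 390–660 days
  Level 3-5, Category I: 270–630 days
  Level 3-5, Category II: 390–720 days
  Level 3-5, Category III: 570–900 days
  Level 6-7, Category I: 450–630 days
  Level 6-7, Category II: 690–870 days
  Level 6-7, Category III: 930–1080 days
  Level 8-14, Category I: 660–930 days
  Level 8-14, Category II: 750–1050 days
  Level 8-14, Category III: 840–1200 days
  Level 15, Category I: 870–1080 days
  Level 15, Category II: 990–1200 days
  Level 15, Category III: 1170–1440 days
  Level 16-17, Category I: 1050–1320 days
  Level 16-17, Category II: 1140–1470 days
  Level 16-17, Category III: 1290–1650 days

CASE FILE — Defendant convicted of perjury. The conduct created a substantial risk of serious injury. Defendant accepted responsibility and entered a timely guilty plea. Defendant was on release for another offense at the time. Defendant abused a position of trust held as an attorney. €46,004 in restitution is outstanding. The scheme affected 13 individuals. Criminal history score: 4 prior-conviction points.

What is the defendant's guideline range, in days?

1140-1470 days

Base offense level for perjury: 12.
S1 applies: 12 + 2 = 14.
S2 applies: 14 + 1 = 15.
S3 applies: 15 + 3 = 18.
S5 applies: 18 − 3 = 15.
S6 applies (level before this adjustment is 15 ≥ 9, so +4): 15 + 4 = 19.
S7 applies: 19 + 2 = 21.
Level 21 exceeds the maximum of 17; capped at 17.
Final offense level: 17.
Criminal history: 4 prior points → Category II (3-10).
Level 17 falls in the 16-17 band.
Grid: Level 16-17 × Category II = 1140-1470 days.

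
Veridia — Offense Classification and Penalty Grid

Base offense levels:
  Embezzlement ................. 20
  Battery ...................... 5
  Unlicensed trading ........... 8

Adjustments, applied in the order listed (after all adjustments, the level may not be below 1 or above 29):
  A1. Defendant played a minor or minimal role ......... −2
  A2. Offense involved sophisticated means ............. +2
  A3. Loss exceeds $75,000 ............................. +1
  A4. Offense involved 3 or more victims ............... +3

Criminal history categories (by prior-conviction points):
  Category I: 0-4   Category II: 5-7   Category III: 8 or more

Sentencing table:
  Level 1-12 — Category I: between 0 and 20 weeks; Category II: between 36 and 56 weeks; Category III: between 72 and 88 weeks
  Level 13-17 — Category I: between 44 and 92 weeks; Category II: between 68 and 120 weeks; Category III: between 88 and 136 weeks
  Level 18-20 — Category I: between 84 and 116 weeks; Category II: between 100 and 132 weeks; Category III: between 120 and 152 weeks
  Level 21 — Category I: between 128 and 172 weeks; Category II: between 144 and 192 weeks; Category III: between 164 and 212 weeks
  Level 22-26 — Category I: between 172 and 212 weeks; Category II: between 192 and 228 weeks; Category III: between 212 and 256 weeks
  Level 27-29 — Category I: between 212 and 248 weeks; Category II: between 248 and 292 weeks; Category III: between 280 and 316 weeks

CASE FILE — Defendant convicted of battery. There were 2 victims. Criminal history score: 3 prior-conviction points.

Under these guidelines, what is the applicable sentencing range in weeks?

0-20 weeks

Base offense level for battery: 5.
Final offense level: 5.
Criminal history: 3 prior points → Category I (0-4).
Level 5 falls in the 1-12 band.
Grid: Level 1-12 × Category I = 0-20 weeks.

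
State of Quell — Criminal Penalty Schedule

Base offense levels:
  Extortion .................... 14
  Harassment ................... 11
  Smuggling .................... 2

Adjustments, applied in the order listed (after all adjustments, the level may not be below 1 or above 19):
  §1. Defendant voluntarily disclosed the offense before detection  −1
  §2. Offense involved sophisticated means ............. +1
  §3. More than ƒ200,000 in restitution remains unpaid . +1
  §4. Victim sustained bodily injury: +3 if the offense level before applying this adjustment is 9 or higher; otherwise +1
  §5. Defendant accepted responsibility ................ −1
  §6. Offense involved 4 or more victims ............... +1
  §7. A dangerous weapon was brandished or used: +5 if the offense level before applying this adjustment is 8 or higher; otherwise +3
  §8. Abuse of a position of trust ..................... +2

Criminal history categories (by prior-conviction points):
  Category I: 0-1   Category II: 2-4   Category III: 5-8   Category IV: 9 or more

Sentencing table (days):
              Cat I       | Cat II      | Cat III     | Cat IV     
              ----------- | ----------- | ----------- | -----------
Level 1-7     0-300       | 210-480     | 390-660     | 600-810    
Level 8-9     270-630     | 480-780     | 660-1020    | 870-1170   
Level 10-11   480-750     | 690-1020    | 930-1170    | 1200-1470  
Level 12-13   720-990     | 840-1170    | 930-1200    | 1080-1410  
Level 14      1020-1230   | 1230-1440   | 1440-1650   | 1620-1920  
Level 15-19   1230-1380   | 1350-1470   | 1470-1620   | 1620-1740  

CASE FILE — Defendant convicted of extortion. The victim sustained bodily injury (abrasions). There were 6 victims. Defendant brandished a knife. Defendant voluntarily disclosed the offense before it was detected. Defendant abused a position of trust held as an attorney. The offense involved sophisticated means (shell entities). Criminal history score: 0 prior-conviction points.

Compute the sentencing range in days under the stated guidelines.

Base offense level for extortion: 14.
§1 applies: 14 − 1 = 13.
§2 applies: 13 + 1 = 14.
§4 applies (level before this adjustment is 14 ≥ 9, so +3): 14 + 3 = 17.
§5 does not apply.
§6 applies: 17 + 1 = 18.
§7 applies (level before this adjustment is 18 ≥ 8, so +5): 18 + 5 = 23.
§8 applies: 23 + 2 = 25.
Level 25 exceeds the maximum of 19; capped at 19.
Final offense level: 19.
Criminal history: 0 prior points → Category I (0-1).
Level 19 falls in the 15-19 band.
Grid: Level 15-19 × Category I = 1230-1380 days.

1230-1380 days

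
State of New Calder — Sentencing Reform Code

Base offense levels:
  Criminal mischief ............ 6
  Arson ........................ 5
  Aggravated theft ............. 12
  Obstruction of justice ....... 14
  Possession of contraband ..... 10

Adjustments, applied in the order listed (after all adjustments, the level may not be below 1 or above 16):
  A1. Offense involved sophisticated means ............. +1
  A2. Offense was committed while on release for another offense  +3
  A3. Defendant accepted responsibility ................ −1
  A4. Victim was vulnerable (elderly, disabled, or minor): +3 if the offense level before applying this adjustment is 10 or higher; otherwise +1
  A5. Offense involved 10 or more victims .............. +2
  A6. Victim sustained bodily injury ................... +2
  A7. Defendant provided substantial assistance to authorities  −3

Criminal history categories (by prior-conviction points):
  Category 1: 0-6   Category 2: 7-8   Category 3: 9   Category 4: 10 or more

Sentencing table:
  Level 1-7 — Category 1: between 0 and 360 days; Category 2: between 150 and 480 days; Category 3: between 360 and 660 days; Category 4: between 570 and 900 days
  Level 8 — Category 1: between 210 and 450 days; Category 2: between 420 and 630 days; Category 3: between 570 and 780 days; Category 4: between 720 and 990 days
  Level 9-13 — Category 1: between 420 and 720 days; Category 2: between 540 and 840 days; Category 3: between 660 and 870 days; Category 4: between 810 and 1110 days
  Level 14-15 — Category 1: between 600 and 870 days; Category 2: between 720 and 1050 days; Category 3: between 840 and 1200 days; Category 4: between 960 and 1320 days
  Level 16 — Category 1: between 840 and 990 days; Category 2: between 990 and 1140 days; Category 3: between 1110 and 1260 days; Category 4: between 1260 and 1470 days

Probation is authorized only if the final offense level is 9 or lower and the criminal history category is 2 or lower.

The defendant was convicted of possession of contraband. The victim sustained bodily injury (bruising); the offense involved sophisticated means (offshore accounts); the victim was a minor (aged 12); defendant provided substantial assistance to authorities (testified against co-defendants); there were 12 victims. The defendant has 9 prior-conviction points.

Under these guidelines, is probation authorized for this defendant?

No

Base offense level for possession of contraband: 10.
A1 applies: 10 + 1 = 11.
A2 does not apply.
A3 does not apply.
A4 applies (level before this adjustment is 11 ≥ 10, so +3): 11 + 3 = 14.
A5 applies: 14 + 2 = 16.
A6 applies: 16 + 2 = 18.
A7 applies: 18 − 3 = 15.
Final offense level: 15.
Criminal history: 9 prior points → Category 3 (9).
Level 15 falls in the 14-15 band.
Grid: Level 14-15 × Category 3 = 840-1200 days.
Probation check: level 15 > 9 and category 3 > 2 → not eligible.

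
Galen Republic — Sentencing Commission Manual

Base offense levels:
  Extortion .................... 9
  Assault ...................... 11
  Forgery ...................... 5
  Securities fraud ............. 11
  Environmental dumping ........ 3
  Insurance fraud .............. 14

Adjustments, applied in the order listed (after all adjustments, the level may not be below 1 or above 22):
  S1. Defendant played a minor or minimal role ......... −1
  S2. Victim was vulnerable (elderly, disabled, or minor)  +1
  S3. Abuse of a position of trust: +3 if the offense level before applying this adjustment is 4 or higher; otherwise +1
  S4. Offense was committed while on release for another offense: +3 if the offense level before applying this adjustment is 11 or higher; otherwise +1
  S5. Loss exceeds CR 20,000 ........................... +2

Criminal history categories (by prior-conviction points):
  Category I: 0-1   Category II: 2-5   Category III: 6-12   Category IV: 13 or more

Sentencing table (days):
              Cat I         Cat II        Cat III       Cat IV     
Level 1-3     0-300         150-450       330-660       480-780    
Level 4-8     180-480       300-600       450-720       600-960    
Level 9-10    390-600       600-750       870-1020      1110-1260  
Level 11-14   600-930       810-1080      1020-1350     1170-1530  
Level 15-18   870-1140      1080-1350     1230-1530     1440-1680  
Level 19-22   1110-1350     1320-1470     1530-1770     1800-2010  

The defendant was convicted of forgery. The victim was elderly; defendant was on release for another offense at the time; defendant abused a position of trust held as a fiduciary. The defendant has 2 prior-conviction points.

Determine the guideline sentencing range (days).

Base offense level for forgery: 5.
S2 applies: 5 + 1 = 6.
S3 applies (level before this adjustment is 6 ≥ 4, so +3): 6 + 3 = 9.
S4 applies (level before this adjustment is 9 < 11, so +1): 9 + 1 = 10.
S5 does not apply.
Final offense level: 10.
Criminal history: 2 prior points → Category II (2-5).
Level 10 falls in the 9-10 band.
Grid: Level 9-10 × Category II = 600-750 days.

600-750 days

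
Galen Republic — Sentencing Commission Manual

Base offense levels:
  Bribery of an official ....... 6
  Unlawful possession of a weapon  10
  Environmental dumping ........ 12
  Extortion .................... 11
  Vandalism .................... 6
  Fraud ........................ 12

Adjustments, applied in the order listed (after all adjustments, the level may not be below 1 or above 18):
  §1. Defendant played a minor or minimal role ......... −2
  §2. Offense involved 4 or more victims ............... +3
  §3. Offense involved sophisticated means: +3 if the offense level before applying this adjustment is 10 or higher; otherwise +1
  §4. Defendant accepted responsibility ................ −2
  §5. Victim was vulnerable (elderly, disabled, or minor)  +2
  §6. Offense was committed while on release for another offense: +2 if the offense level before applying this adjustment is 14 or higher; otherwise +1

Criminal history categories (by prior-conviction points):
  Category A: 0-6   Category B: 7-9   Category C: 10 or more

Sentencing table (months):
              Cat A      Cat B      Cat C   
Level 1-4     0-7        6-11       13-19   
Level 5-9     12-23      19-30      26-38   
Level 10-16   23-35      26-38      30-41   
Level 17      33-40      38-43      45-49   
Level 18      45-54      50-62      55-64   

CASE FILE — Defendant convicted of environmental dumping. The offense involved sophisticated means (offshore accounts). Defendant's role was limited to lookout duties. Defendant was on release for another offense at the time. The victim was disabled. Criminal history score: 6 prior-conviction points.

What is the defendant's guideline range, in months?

Base offense level for environmental dumping: 12.
§1 applies: 12 − 2 = 10.
§3 applies (level before this adjustment is 10 ≥ 10, so +3): 10 + 3 = 13.
§5 applies: 13 + 2 = 15.
§6 applies (level before this adjustment is 15 ≥ 14, so +2): 15 + 2 = 17.
Final offense level: 17.
Criminal history: 6 prior points → Category A (0-6).
Level 17 falls in the 17 band.
Grid: Level 17 × Category A = 33-40 months.

33-40 months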